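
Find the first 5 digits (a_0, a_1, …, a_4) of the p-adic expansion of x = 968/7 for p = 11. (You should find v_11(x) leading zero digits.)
(a_0, …, a_4) = (0, 0, 9, 4, 9)

v_11(968/7) = 2, so a_0 = ... = a_1 = 0. Factor out: x = 11^2 · u with u = 8/7 a unit in ℤ_11. Expand u iteratively via a_{v+i} = u_i mod 11, u_{i+1} = (u_i − a_{v+i})/11:
  u_0 = 8/7;  a_2 = 9;  u_1 = (u_0 − 9)/11 = -5/7
  u_1 = -5/7;  a_3 = 4;  u_2 = (u_1 − 4)/11 = -3/7
  u_2 = -3/7;  a_4 = 9;  u_3 = (u_2 − 9)/11 = -6/7
Digits: (0, 0, 9, 4, 9).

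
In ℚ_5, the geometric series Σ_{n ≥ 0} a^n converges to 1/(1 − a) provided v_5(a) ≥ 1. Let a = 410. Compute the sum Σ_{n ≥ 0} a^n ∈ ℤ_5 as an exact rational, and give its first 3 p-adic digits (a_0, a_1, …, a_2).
Σ a^n = 1/(1 − a) = -1/409;  first 3 digits = (1, 2, 0)

v_5(a) = 1 ≥ 1, so the series converges in ℤ_5 to 1/(1 − a) = 1/(1 − 410) = -1/409. Expand this rational in ℤ_5: compute digits iteratively via d_i = x_i mod 5, x_{i+1} = (x_i − d_i)/5. The first 3 digits are (1, 2, 0).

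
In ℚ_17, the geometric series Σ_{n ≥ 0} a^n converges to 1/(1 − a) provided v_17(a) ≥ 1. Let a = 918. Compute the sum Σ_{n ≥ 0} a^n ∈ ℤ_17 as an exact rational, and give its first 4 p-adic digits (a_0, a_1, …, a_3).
Σ a^n = 1/(1 − a) = -1/917;  first 4 digits = (1, 3, 12, 11)

v_17(a) = 1 ≥ 1, so the series converges in ℤ_17 to 1/(1 − a) = 1/(1 − 918) = -1/917. Expand this rational in ℤ_17: compute digits iteratively via d_i = x_i mod 17, x_{i+1} = (x_i − d_i)/17. The first 4 digits are (1, 3, 12, 11).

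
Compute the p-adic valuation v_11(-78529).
v_11(-78529) = 3

v_11(n) is the largest exponent k such that 11^k divides n. Factor out: -78529 = -11^3 · 59. (Sign doesn't affect v_p.) So v_11(-78529) = 3.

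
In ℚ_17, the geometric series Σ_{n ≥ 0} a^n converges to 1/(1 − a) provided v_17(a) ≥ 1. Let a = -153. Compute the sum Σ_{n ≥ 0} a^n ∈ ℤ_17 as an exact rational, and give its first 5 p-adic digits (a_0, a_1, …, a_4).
Σ a^n = 1/(1 − a) = 1/154;  first 5 digits = (1, 8, 12, 6, 7)

v_17(a) = 1 ≥ 1, so the series converges in ℤ_17 to 1/(1 − a) = 1/(1 − (-153)) = 1/154. Expand this rational in ℤ_17: compute digits iteratively via d_i = x_i mod 17, x_{i+1} = (x_i − d_i)/17. The first 5 digits are (1, 8, 12, 6, 7).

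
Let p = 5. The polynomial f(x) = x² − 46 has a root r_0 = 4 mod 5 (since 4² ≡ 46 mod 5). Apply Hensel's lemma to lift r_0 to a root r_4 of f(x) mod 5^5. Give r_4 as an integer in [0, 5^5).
r_4 = 589 (mod 3125)

Hensel's recurrence: r_{i+1} = r_i − f(r_i)·(f′(r_i))^{-1} mod 5^{i+2}, with f′(x) = 2x. Iterate:
  r_0 = 4 (mod 5)
  r_1 = 14 (mod 25)
  r_2 = 89 (mod 125)
  r_3 = 589 (mod 625)
  r_4 = 589 (mod 3125)
Final: r_4 = 589, and one checks f(r_4) ≡ 0 mod 5^5.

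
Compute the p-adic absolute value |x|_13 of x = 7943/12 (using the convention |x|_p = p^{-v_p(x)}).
|7943/12|_13 = 1/169

Step 1 — compute v_13(x) by factoring powers of 13 out of the numerator and denominator: v_13(7943/12) = 2. Step 2 — apply |x|_p = p^{-v_p(x)} = 13^{-2} = 1/169.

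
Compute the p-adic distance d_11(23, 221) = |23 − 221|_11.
d_11(23, 221) = 1/11

Step 1 — x − y = 23 − 221 = -198. Step 2 — v_11(-198) = 1 (factor: -198 = −(11^1 · 18); the sign does not affect v_p). Step 3 — |x − y|_11 = 11^{-1} = 1/11.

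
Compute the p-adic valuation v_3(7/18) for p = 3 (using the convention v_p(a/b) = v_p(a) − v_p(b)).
v_3(7/18) = -2

Factor powers of 3 from the numerator and denominator of the reduced fraction: 7 = 3^0 · 7 and 18 = 3^2 · 2. Apply v_p(a/b) = v_p(a) − v_p(b): v_3(7/18) = 0 − 2 = -2.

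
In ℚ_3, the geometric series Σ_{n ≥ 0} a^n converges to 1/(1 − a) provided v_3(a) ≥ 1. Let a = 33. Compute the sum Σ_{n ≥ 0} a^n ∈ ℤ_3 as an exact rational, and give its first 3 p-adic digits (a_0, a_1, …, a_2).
Σ a^n = 1/(1 − a) = -1/32;  first 3 digits = (1, 2, 1)

v_3(a) = 1 ≥ 1, so the series converges in ℤ_3 to 1/(1 − a) = 1/(1 − 33) = -1/32. Expand this rational in ℤ_3: compute digits iteratively via d_i = x_i mod 3, x_{i+1} = (x_i − d_i)/3. The first 3 digits are (1, 2, 1).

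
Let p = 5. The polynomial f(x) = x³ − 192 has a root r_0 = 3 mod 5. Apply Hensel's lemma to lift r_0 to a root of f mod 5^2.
r_1 = 23 (mod 25)

Hensel: r_{i+1} = r_i − f(r_i)/f′(r_i) mod 5^{i+2}, where f′(x) = 3x². Iterate:
  r_0 = 3 (mod 5)
  r_1 = 23 (mod 25)
Final: r = 23 with f(r) ≡ 0 mod 5^2.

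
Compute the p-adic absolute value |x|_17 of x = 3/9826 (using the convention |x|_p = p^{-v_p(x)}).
|3/9826|_17 = 4913

Step 1 — compute v_17(x) by factoring powers of 17 out of the numerator and denominator: v_17(3/9826) = -3. Step 2 — apply |x|_p = p^{-v_p(x)} = 17^{3} = 4913.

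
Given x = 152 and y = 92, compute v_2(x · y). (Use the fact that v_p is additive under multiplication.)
v_2(13984) = 5

v_p(x) = 3 (factor: 152 = 2^3 · 19); v_p(y) = 2 (factor: 92 = 2^2 · 23). Additivity: v_p(xy) = v_p(x) + v_p(y) = 3 + 2 = 5. (Direct check: xy = 13984 = 2^5 · (437).)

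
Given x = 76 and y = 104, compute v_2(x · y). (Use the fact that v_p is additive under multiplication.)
v_2(7904) = 5

v_p(x) = 2 (factor: 76 = 2^2 · 19); v_p(y) = 3 (factor: 104 = 2^3 · 13). Additivity: v_p(xy) = v_p(x) + v_p(y) = 2 + 3 = 5. (Direct check: xy = 7904 = 2^5 · (247).)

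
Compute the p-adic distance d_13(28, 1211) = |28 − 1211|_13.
d_13(28, 1211) = 1/169

Step 1 — x − y = 28 − 1211 = -1183. Step 2 — v_13(-1183) = 2 (factor: -1183 = −(13^2 · 7); the sign does not affect v_p). Step 3 — |x − y|_13 = 13^{-2} = 1/169.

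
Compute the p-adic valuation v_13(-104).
v_13(-104) = 1

v_13(n) is the largest exponent k such that 13^k divides n. Factor out: -104 = -13^1 · 8. (Sign doesn't affect v_p.) So v_13(-104) = 1.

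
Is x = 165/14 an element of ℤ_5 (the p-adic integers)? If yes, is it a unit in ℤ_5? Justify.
x ∈ ℤ_5 but not a unit; v_5(x) = 1 > 0

ℤ_5 = {x ∈ ℚ_5 : v_5(x) ≥ 0} and ℤ_5^× = {x ∈ ℤ_5 : v_5(x) = 0}. Here v_5(165/14) = v_5(num) − v_5(den) = 1; compare against these criteria.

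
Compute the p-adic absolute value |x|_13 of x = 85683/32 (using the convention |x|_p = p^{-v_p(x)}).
|85683/32|_13 = 1/28561

Step 1 — compute v_13(x) by factoring powers of 13 out of the numerator and denominator: v_13(85683/32) = 4. Step 2 — apply |x|_p = p^{-v_p(x)} = 13^{-4} = 1/28561.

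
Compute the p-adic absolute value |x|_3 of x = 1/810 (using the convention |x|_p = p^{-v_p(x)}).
|1/810|_3 = 81

Step 1 — compute v_3(x) by factoring powers of 3 out of the numerator and denominator: v_3(1/810) = -4. Step 2 — apply |x|_p = p^{-v_p(x)} = 3^{4} = 81.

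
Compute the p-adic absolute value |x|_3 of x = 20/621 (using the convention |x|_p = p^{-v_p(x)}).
|20/621|_3 = 27

Step 1 — compute v_3(x) by factoring powers of 3 out of the numerator and denominator: v_3(20/621) = -3. Step 2 — apply |x|_p = p^{-v_p(x)} = 3^{3} = 27.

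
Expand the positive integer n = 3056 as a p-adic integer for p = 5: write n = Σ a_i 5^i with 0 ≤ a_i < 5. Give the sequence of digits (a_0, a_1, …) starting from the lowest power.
(a_0, a_1, …) = (1, 1, 2, 4, 4)

Repeated division by 5 gives the digits low-to-high: 3056 = 1 + 1·5^1 + 2·5^2 + 4·5^3 + 4·5^4. Digit sequence: (1, 1, 2, 4, 4).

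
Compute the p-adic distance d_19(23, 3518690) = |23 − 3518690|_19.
d_19(23, 3518690) = 1/130321

Step 1 — x − y = 23 − 3518690 = -3518667. Step 2 — v_19(-3518667) = 4 (factor: -3518667 = −(19^4 · 27); the sign does not affect v_p). Step 3 — |x − y|_19 = 19^{-4} = 1/130321.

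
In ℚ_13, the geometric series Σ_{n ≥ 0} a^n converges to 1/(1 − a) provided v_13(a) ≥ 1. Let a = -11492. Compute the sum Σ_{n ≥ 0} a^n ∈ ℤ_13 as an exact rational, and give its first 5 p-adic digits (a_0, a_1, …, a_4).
Σ a^n = 1/(1 − a) = 1/11493;  first 5 digits = (1, 0, 10, 7, 8)

v_13(a) = 2 ≥ 1, so the series converges in ℤ_13 to 1/(1 − a) = 1/(1 − (-11492)) = 1/11493. Expand this rational in ℤ_13: compute digits iteratively via d_i = x_i mod 13, x_{i+1} = (x_i − d_i)/13. The first 5 digits are (1, 0, 10, 7, 8).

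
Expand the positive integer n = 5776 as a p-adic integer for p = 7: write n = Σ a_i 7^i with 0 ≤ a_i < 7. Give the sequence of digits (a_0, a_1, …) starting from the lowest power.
(a_0, a_1, …) = (1, 6, 5, 2, 2)

Repeated division by 7 gives the digits low-to-high: 5776 = 1 + 6·7^1 + 5·7^2 + 2·7^3 + 2·7^4. Digit sequence: (1, 6, 5, 2, 2).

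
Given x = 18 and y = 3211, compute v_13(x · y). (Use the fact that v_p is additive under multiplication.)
v_13(57798) = 2

v_p(x) = 0 (factor: 18 = 13^0 · 18); v_p(y) = 2 (factor: 3211 = 13^2 · 19). Additivity: v_p(xy) = v_p(x) + v_p(y) = 0 + 2 = 2. (Direct check: xy = 57798 = 13^2 · (342).)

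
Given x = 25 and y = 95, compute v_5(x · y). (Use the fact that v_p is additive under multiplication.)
v_5(2375) = 3

v_p(x) = 2 (factor: 25 = 5^2 · 1); v_p(y) = 1 (factor: 95 = 5^1 · 19). Additivity: v_p(xy) = v_p(x) + v_p(y) = 2 + 1 = 3. (Direct check: xy = 2375 = 5^3 · (19).)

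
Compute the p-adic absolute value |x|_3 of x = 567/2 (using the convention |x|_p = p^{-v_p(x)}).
|567/2|_3 = 1/81

Step 1 — compute v_3(x) by factoring powers of 3 out of the numerator and denominator: v_3(567/2) = 4. Step 2 — apply |x|_p = p^{-v_p(x)} = 3^{-4} = 1/81.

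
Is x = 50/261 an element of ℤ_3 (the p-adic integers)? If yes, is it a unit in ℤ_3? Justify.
x ∉ ℤ_3 (v_3(x) = -2 < 0)

ℤ_3 = {x ∈ ℚ_3 : v_3(x) ≥ 0} and ℤ_3^× = {x ∈ ℤ_3 : v_3(x) = 0}. Here v_3(50/261) = v_3(num) − v_3(den) = -2; compare against these criteria.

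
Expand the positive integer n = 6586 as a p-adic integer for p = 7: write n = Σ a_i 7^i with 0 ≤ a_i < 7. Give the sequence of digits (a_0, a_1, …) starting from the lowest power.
(a_0, a_1, …) = (6, 2, 1, 5, 2)

Repeated division by 7 gives the digits low-to-high: 6586 = 6 + 2·7^1 + 1·7^2 + 5·7^3 + 2·7^4. Digit sequence: (6, 2, 1, 5, 2).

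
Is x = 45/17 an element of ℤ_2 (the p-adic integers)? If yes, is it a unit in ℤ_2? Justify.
x ∈ ℤ_2^× (unit); v_2(x) = 0

ℤ_2 = {x ∈ ℚ_2 : v_2(x) ≥ 0} and ℤ_2^× = {x ∈ ℤ_2 : v_2(x) = 0}. Here v_2(45/17) = v_2(num) − v_2(den) = 0; compare against these criteria.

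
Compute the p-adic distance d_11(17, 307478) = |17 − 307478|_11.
d_11(17, 307478) = 1/14641

Step 1 — x − y = 17 − 307478 = -307461. Step 2 — v_11(-307461) = 4 (factor: -307461 = −(11^4 · 21); the sign does not affect v_p). Step 3 — |x − y|_11 = 11^{-4} = 1/14641.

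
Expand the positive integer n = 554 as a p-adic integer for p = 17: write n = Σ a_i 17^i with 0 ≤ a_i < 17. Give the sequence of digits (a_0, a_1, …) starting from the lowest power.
(a_0, a_1, …) = (10, 15, 1)

Repeated division by 17 gives the digits low-to-high: 554 = 10 + 15·17^1 + 1·17^2. Digit sequence: (10, 15, 1).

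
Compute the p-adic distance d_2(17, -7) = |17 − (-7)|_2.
d_2(17, -7) = 1/8

Step 1 — x − y = 17 − (-7) = 24. Step 2 — v_2(24) = 3 (factor: 24 = (2^3 · 3); the sign does not affect v_p). Step 3 — |x − y|_2 = 2^{-3} = 1/8.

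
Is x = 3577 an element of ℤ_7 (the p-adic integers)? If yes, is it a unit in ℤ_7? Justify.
x ∈ ℤ_7 but not a unit; v_7(x) = 2 > 0

ℤ_7 = {x ∈ ℚ_7 : v_7(x) ≥ 0} and ℤ_7^× = {x ∈ ℤ_7 : v_7(x) = 0}. Here v_7(3577) = v_7(num) − v_7(den) = 2; compare against these criteria.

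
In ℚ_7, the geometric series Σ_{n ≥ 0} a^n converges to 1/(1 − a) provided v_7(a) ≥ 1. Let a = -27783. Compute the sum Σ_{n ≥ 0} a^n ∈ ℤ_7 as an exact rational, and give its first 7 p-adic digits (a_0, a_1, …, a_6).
Σ a^n = 1/(1 − a) = 1/27784;  first 7 digits = (1, 0, 0, 3, 2, 5, 1)

v_7(a) = 3 ≥ 1, so the series converges in ℤ_7 to 1/(1 − a) = 1/(1 − (-27783)) = 1/27784. Expand this rational in ℤ_7: compute digits iteratively via d_i = x_i mod 7, x_{i+1} = (x_i − d_i)/7. The first 7 digits are (1, 0, 0, 3, 2, 5, 1).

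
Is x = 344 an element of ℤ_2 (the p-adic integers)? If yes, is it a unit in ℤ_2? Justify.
x ∈ ℤ_2 but not a unit; v_2(x) = 3 > 0

ℤ_2 = {x ∈ ℚ_2 : v_2(x) ≥ 0} and ℤ_2^× = {x ∈ ℤ_2 : v_2(x) = 0}. Here v_2(344) = v_2(num) − v_2(den) = 3; compare against these criteria.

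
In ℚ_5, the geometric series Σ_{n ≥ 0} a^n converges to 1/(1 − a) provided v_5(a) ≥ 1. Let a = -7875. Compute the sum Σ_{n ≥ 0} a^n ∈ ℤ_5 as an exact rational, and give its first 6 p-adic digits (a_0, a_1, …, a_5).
Σ a^n = 1/(1 − a) = 1/7876;  first 6 digits = (1, 0, 0, 2, 2, 2)

v_5(a) = 3 ≥ 1, so the series converges in ℤ_5 to 1/(1 − a) = 1/(1 − (-7875)) = 1/7876. Expand this rational in ℤ_5: compute digits iteratively via d_i = x_i mod 5, x_{i+1} = (x_i − d_i)/5. The first 6 digits are (1, 0, 0, 2, 2, 2).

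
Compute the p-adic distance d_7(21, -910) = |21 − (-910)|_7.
d_7(21, -910) = 1/49

Step 1 — x − y = 21 − (-910) = 931. Step 2 — v_7(931) = 2 (factor: 931 = (7^2 · 19); the sign does not affect v_p). Step 3 — |x − y|_7 = 7^{-2} = 1/49.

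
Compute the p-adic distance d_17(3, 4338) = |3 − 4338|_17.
d_17(3, 4338) = 1/289

Step 1 — x − y = 3 − 4338 = -4335. Step 2 — v_17(-4335) = 2 (factor: -4335 = −(17^2 · 15); the sign does not affect v_p). Step 3 — |x − y|_17 = 17^{-2} = 1/289.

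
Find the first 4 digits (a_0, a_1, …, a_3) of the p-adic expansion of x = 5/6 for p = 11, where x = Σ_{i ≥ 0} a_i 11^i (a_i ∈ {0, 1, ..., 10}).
(a_0, …, a_3) = (10, 1, 9, 1)

v_11(5/6) = 0 (numerator and denominator both coprime to 11), so x ∈ ℤ_11^×. Compute digits iteratively via a_i = x_i mod 11, x_{i+1} = (x_i − a_i)/11, with x_0 = x:
  x_0 = 5/6;  a_0 = 10;  x_1 = (x_0 − 10)/11 = -5/6
  x_1 = -5/6;  a_1 = 1;  x_2 = (x_1 − 1)/11 = -1/6
  x_2 = -1/6;  a_2 = 9;  x_3 = (x_2 − 9)/11 = -5/6
  x_3 = -5/6;  a_3 = 1;  x_4 = (x_3 − 1)/11 = -1/6
Digits: (10, 1, 9, 1).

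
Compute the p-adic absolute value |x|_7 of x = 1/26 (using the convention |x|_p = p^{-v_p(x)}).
|1/26|_7 = 1

Step 1 — compute v_7(x) by factoring powers of 7 out of the numerator and denominator: v_7(1/26) = 0. Step 2 — apply |x|_p = p^{-v_p(x)} = 7^{0} = 1.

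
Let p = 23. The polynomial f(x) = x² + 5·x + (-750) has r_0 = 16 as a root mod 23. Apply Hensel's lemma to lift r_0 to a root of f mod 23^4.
r_3 = 279811 (mod 279841)

Hensel: r_{i+1} = r_i − f(r_i)·(f′(r_i))^{-1} mod 23^{i+2}, f′(x) = 2x + 5. Iterate:
  r_0 = 16 (mod 23)
  r_1 = 499 (mod 529)
  r_2 = 12137 (mod 12167)
  r_3 = 279811 (mod 279841)
Final: r = 279811 satisfies f(r) ≡ 0 mod 23^4.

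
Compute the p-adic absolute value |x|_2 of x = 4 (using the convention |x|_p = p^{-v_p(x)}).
|4|_2 = 1/4

Step 1 — compute v_2(x) by factoring powers of 2 out of the numerator and denominator: v_2(4) = 2. Step 2 — apply |x|_p = p^{-v_p(x)} = 2^{-2} = 1/4.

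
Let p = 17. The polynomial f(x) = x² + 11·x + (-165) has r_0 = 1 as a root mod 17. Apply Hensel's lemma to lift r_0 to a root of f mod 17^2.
r_1 = 35 (mod 289)

Hensel: r_{i+1} = r_i − f(r_i)·(f′(r_i))^{-1} mod 17^{i+2}, f′(x) = 2x + 11. Iterate:
  r_0 = 1 (mod 17)
  r_1 = 35 (mod 289)
Final: r = 35 satisfies f(r) ≡ 0 mod 17^2.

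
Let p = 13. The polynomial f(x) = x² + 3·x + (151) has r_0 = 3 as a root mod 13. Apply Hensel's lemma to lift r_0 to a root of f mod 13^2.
r_1 = 3 (mod 169)

Hensel: r_{i+1} = r_i − f(r_i)·(f′(r_i))^{-1} mod 13^{i+2}, f′(x) = 2x + 3. Iterate:
  r_0 = 3 (mod 13)
  r_1 = 3 (mod 169)
Final: r = 3 satisfies f(r) ≡ 0 mod 13^2.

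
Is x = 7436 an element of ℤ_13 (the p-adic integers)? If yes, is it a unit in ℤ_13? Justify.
x ∈ ℤ_13 but not a unit; v_13(x) = 2 > 0

ℤ_13 = {x ∈ ℚ_13 : v_13(x) ≥ 0} and ℤ_13^× = {x ∈ ℤ_13 : v_13(x) = 0}. Here v_13(7436) = v_13(num) − v_13(den) = 2; compare against these criteria.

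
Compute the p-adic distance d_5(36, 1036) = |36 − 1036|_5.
d_5(36, 1036) = 1/125

Step 1 — x − y = 36 − 1036 = -1000. Step 2 — v_5(-1000) = 3 (factor: -1000 = −(5^3 · 8); the sign does not affect v_p). Step 3 — |x − y|_5 = 5^{-3} = 1/125.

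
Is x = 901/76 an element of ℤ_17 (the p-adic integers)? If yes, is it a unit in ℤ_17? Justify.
x ∈ ℤ_17 but not a unit; v_17(x) = 1 > 0

ℤ_17 = {x ∈ ℚ_17 : v_17(x) ≥ 0} and ℤ_17^× = {x ∈ ℤ_17 : v_17(x) = 0}. Here v_17(901/76) = v_17(num) − v_17(den) = 1; compare against these criteria.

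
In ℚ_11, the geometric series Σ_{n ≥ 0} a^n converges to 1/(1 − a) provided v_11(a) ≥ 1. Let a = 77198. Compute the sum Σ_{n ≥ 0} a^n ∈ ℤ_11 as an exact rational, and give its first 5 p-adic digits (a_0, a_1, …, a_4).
Σ a^n = 1/(1 − a) = -1/77197;  first 5 digits = (1, 0, 0, 3, 5)

v_11(a) = 3 ≥ 1, so the series converges in ℤ_11 to 1/(1 − a) = 1/(1 − 77198) = -1/77197. Expand this rational in ℤ_11: compute digits iteratively via d_i = x_i mod 11, x_{i+1} = (x_i − d_i)/11. The first 5 digits are (1, 0, 0, 3, 5).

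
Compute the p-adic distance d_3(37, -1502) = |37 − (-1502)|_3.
d_3(37, -1502) = 1/81

Step 1 — x − y = 37 − (-1502) = 1539. Step 2 — v_3(1539) = 4 (factor: 1539 = (3^4 · 19); the sign does not affect v_p). Step 3 — |x − y|_3 = 3^{-4} = 1/81.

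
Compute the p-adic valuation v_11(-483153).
v_11(-483153) = 5

v_11(n) is the largest exponent k such that 11^k divides n. Factor out: -483153 = -11^5 · 3. (Sign doesn't affect v_p.) So v_11(-483153) = 5.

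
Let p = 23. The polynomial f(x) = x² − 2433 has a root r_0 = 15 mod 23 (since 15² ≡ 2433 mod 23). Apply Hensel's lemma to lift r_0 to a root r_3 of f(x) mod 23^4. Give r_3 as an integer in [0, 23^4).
r_3 = 6754 (mod 279841)

Hensel's recurrence: r_{i+1} = r_i − f(r_i)·(f′(r_i))^{-1} mod 23^{i+2}, with f′(x) = 2x. Iterate:
  r_0 = 15 (mod 23)
  r_1 = 406 (mod 529)
  r_2 = 6754 (mod 12167)
  r_3 = 6754 (mod 279841)
Final: r_3 = 6754, and one checks f(r_3) ≡ 0 mod 23^4.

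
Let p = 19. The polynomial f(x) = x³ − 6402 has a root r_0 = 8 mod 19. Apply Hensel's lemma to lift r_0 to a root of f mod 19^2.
r_1 = 65 (mod 361)

Hensel: r_{i+1} = r_i − f(r_i)/f′(r_i) mod 19^{i+2}, where f′(x) = 3x². Iterate:
  r_0 = 8 (mod 19)
  r_1 = 65 (mod 361)
Final: r = 65 with f(r) ≡ 0 mod 19^2.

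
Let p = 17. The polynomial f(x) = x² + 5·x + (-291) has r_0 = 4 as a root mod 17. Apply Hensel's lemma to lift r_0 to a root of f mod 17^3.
r_2 = 2758 (mod 4913)

Hensel: r_{i+1} = r_i − f(r_i)·(f′(r_i))^{-1} mod 17^{i+2}, f′(x) = 2x + 5. Iterate:
  r_0 = 4 (mod 17)
  r_1 = 157 (mod 289)
  r_2 = 2758 (mod 4913)
Final: r = 2758 satisfies f(r) ≡ 0 mod 17^3.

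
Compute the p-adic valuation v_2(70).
v_2(70) = 1

v_2(n) is the largest exponent k such that 2^k divides n. Factor out: 70 = 2^1 · 35. (Sign doesn't affect v_p.) So v_2(70) = 1.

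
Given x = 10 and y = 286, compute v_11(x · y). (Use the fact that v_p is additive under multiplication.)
v_11(2860) = 1

v_p(x) = 0 (factor: 10 = 11^0 · 10); v_p(y) = 1 (factor: 286 = 11^1 · 26). Additivity: v_p(xy) = v_p(x) + v_p(y) = 0 + 1 = 1. (Direct check: xy = 2860 = 11^1 · (260).)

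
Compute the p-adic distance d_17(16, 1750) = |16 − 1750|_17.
d_17(16, 1750) = 1/289

Step 1 — x − y = 16 − 1750 = -1734. Step 2 — v_17(-1734) = 2 (factor: -1734 = −(17^2 · 6); the sign does not affect v_p). Step 3 — |x − y|_17 = 17^{-2} = 1/289.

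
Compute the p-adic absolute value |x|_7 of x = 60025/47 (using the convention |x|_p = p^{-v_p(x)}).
|60025/47|_7 = 1/2401

Step 1 — compute v_7(x) by factoring powers of 7 out of the numerator and denominator: v_7(60025/47) = 4. Step 2 — apply |x|_p = p^{-v_p(x)} = 7^{-4} = 1/2401.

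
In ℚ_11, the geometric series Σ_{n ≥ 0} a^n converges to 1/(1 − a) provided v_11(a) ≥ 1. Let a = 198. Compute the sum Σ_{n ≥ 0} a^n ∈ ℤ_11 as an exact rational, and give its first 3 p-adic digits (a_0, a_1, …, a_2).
Σ a^n = 1/(1 − a) = -1/197;  first 3 digits = (1, 7, 6)

v_11(a) = 1 ≥ 1, so the series converges in ℤ_11 to 1/(1 − a) = 1/(1 − 198) = -1/197. Expand this rational in ℤ_11: compute digits iteratively via d_i = x_i mod 11, x_{i+1} = (x_i − d_i)/11. The first 3 digits are (1, 7, 6).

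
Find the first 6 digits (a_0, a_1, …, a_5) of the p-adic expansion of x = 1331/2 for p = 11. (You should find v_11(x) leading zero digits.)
(a_0, …, a_5) = (0, 0, 0, 6, 5, 5)

v_11(1331/2) = 3, so a_0 = ... = a_2 = 0. Factor out: x = 11^3 · u with u = 1/2 a unit in ℤ_11. Expand u iteratively via a_{v+i} = u_i mod 11, u_{i+1} = (u_i − a_{v+i})/11:
  u_0 = 1/2;  a_3 = 6;  u_1 = (u_0 − 6)/11 = -1/2
  u_1 = -1/2;  a_4 = 5;  u_2 = (u_1 − 5)/11 = -1/2
  u_2 = -1/2;  a_5 = 5;  u_3 = (u_2 − 5)/11 = -1/2
Digits: (0, 0, 0, 6, 5, 5).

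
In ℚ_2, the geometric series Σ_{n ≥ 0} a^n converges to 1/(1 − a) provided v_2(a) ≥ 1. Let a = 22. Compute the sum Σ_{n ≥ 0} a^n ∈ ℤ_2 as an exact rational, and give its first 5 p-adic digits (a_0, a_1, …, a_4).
Σ a^n = 1/(1 − a) = -1/21;  first 5 digits = (1, 1, 0, 0, 0)

v_2(a) = 1 ≥ 1, so the series converges in ℤ_2 to 1/(1 − a) = 1/(1 − 22) = -1/21. Expand this rational in ℤ_2: compute digits iteratively via d_i = x_i mod 2, x_{i+1} = (x_i − d_i)/2. The first 5 digits are (1, 1, 0, 0, 0).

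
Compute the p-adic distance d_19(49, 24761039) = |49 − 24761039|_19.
d_19(49, 24761039) = 1/2476099

Step 1 — x − y = 49 − 24761039 = -24760990. Step 2 — v_19(-24760990) = 5 (factor: -24760990 = −(19^5 · 10); the sign does not affect v_p). Step 3 — |x − y|_19 = 19^{-5} = 1/2476099.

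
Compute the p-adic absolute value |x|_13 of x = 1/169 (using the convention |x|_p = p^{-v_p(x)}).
|1/169|_13 = 169

Step 1 — compute v_13(x) by factoring powers of 13 out of the numerator and denominator: v_13(1/169) = -2. Step 2 — apply |x|_p = p^{-v_p(x)} = 13^{2} = 169.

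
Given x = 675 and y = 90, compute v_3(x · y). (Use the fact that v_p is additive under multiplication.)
v_3(60750) = 5

v_p(x) = 3 (factor: 675 = 3^3 · 25); v_p(y) = 2 (factor: 90 = 3^2 · 10). Additivity: v_p(xy) = v_p(x) + v_p(y) = 3 + 2 = 5. (Direct check: xy = 60750 = 3^5 · (250).)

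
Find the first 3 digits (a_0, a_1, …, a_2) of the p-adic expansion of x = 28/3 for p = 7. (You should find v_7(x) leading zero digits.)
(a_0, …, a_2) = (0, 6, 4)

v_7(28/3) = 1, so a_0 = ... = a_0 = 0. Factor out: x = 7^1 · u with u = 4/3 a unit in ℤ_7. Expand u iteratively via a_{v+i} = u_i mod 7, u_{i+1} = (u_i − a_{v+i})/7:
  u_0 = 4/3;  a_1 = 6;  u_1 = (u_0 − 6)/7 = -2/3
  u_1 = -2/3;  a_2 = 4;  u_2 = (u_1 − 4)/7 = -2/3
Digits: (0, 6, 4).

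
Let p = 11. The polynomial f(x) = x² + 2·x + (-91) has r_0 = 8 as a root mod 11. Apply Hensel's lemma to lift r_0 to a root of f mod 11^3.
r_2 = 96 (mod 1331)

Hensel: r_{i+1} = r_i − f(r_i)·(f′(r_i))^{-1} mod 11^{i+2}, f′(x) = 2x + 2. Iterate:
  r_0 = 8 (mod 11)
  r_1 = 96 (mod 121)
  r_2 = 96 (mod 1331)
Final: r = 96 satisfies f(r) ≡ 0 mod 11^3.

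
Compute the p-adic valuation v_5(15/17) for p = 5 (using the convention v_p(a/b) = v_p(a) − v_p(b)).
v_5(15/17) = 1

Factor powers of 5 from the numerator and denominator of the reduced fraction: 15 = 5^1 · 3 and 17 = 5^0 · 17. Apply v_p(a/b) = v_p(a) − v_p(b): v_5(15/17) = 1 − 0 = 1.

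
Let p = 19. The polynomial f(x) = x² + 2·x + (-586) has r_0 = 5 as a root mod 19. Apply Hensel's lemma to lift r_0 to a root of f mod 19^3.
r_2 = 5857 (mod 6859)

Hensel: r_{i+1} = r_i − f(r_i)·(f′(r_i))^{-1} mod 19^{i+2}, f′(x) = 2x + 2. Iterate:
  r_0 = 5 (mod 19)
  r_1 = 81 (mod 361)
  r_2 = 5857 (mod 6859)
Final: r = 5857 satisfies f(r) ≡ 0 mod 19^3.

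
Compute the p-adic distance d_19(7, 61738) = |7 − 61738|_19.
d_19(7, 61738) = 1/6859

Step 1 — x − y = 7 − 61738 = -61731. Step 2 — v_19(-61731) = 3 (factor: -61731 = −(19^3 · 9); the sign does not affect v_p). Step 3 — |x − y|_19 = 19^{-3} = 1/6859.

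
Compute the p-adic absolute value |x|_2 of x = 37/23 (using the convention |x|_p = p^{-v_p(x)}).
|37/23|_2 = 1

Step 1 — compute v_2(x) by factoring powers of 2 out of the numerator and denominator: v_2(37/23) = 0. Step 2 — apply |x|_p = p^{-v_p(x)} = 2^{0} = 1.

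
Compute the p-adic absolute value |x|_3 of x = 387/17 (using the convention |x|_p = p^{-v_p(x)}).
|387/17|_3 = 1/9

Step 1 — compute v_3(x) by factoring powers of 3 out of the numerator and denominator: v_3(387/17) = 2. Step 2 — apply |x|_p = p^{-v_p(x)} = 3^{-2} = 1/9.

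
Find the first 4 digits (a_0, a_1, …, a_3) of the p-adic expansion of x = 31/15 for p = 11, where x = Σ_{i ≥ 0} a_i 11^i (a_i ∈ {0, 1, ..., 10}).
(a_0, …, a_3) = (5, 10, 2, 10)

v_11(31/15) = 0 (numerator and denominator both coprime to 11), so x ∈ ℤ_11^×. Compute digits iteratively via a_i = x_i mod 11, x_{i+1} = (x_i − a_i)/11, with x_0 = x:
  x_0 = 31/15;  a_0 = 5;  x_1 = (x_0 − 5)/11 = -4/15
  x_1 = -4/15;  a_1 = 10;  x_2 = (x_1 − 10)/11 = -14/15
  x_2 = -14/15;  a_2 = 2;  x_3 = (x_2 − 2)/11 = -4/15
  x_3 = -4/15;  a_3 = 10;  x_4 = (x_3 − 10)/11 = -14/15
Digits: (5, 10, 2, 10).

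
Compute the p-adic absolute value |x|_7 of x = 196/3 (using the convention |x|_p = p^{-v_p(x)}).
|196/3|_7 = 1/49

Step 1 — compute v_7(x) by factoring powers of 7 out of the numerator and denominator: v_7(196/3) = 2. Step 2 — apply |x|_p = p^{-v_p(x)} = 7^{-2} = 1/49.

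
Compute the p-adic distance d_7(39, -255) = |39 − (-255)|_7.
d_7(39, -255) = 1/49

Step 1 — x − y = 39 − (-255) = 294. Step 2 — v_7(294) = 2 (factor: 294 = (7^2 · 6); the sign does not affect v_p). Step 3 — |x − y|_7 = 7^{-2} = 1/49.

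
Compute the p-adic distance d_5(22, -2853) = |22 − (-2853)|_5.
d_5(22, -2853) = 1/125

Step 1 — x − y = 22 − (-2853) = 2875. Step 2 — v_5(2875) = 3 (factor: 2875 = (5^3 · 23); the sign does not affect v_p). Step 3 — |x − y|_5 = 5^{-3} = 1/125.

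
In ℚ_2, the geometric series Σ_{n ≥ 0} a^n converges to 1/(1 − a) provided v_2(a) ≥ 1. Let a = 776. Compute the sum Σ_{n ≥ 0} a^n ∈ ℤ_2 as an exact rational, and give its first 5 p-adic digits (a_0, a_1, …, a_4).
Σ a^n = 1/(1 − a) = -1/775;  first 5 digits = (1, 0, 0, 1, 0)

v_2(a) = 3 ≥ 1, so the series converges in ℤ_2 to 1/(1 − a) = 1/(1 − 776) = -1/775. Expand this rational in ℤ_2: compute digits iteratively via d_i = x_i mod 2, x_{i+1} = (x_i − d_i)/2. The first 5 digits are (1, 0, 0, 1, 0).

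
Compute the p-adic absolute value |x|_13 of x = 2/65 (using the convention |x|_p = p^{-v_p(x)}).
|2/65|_13 = 13

Step 1 — compute v_13(x) by factoring powers of 13 out of the numerator and denominator: v_13(2/65) = -1. Step 2 — apply |x|_p = p^{-v_p(x)} = 13^{1} = 13.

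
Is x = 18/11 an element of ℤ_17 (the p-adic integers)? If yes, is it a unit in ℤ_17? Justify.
x ∈ ℤ_17^× (unit); v_17(x) = 0

ℤ_17 = {x ∈ ℚ_17 : v_17(x) ≥ 0} and ℤ_17^× = {x ∈ ℤ_17 : v_17(x) = 0}. Here v_17(18/11) = v_17(num) − v_17(den) = 0; compare against these criteria.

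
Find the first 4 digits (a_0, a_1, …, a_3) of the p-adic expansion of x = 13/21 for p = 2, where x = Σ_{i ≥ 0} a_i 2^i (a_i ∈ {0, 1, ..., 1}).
(a_0, …, a_3) = (1, 0, 0, 1)

v_2(13/21) = 0 (numerator and denominator both coprime to 2), so x ∈ ℤ_2^×. Compute digits iteratively via a_i = x_i mod 2, x_{i+1} = (x_i − a_i)/2, with x_0 = x:
  x_0 = 13/21;  a_0 = 1;  x_1 = (x_0 − 1)/2 = -4/21
  x_1 = -4/21;  a_1 = 0;  x_2 = (x_1 − 0)/2 = -2/21
  x_2 = -2/21;  a_2 = 0;  x_3 = (x_2 − 0)/2 = -1/21
  x_3 = -1/21;  a_3 = 1;  x_4 = (x_3 − 1)/2 = -11/21
Digits: (1, 0, 0, 1).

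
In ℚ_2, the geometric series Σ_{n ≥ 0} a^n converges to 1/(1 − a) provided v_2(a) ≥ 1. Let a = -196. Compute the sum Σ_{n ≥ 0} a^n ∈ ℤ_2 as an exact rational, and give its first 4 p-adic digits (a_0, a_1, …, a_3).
Σ a^n = 1/(1 − a) = 1/197;  first 4 digits = (1, 0, 1, 1)

v_2(a) = 2 ≥ 1, so the series converges in ℤ_2 to 1/(1 − a) = 1/(1 − (-196)) = 1/197. Expand this rational in ℤ_2: compute digits iteratively via d_i = x_i mod 2, x_{i+1} = (x_i − d_i)/2. The first 4 digits are (1, 0, 1, 1).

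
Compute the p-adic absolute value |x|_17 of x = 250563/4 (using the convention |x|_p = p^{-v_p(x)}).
|250563/4|_17 = 1/83521

Step 1 — compute v_17(x) by factoring powers of 17 out of the numerator and denominator: v_17(250563/4) = 4. Step 2 — apply |x|_p = p^{-v_p(x)} = 17^{-4} = 1/83521.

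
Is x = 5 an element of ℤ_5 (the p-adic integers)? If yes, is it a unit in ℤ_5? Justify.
x ∈ ℤ_5 but not a unit; v_5(x) = 1 > 0

ℤ_5 = {x ∈ ℚ_5 : v_5(x) ≥ 0} and ℤ_5^× = {x ∈ ℤ_5 : v_5(x) = 0}. Here v_5(5) = v_5(num) − v_5(den) = 1; compare against these criteria.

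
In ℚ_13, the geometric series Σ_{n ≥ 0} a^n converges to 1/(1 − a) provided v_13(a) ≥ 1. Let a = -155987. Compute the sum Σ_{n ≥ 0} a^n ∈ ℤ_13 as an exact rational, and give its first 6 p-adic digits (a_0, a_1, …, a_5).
Σ a^n = 1/(1 − a) = 1/155988;  first 6 digits = (1, 0, 0, 7, 7, 12)

v_13(a) = 3 ≥ 1, so the series converges in ℤ_13 to 1/(1 − a) = 1/(1 − (-155987)) = 1/155988. Expand this rational in ℤ_13: compute digits iteratively via d_i = x_i mod 13, x_{i+1} = (x_i − d_i)/13. The first 6 digits are (1, 0, 0, 7, 7, 12).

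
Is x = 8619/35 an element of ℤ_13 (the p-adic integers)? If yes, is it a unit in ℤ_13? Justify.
x ∈ ℤ_13 but not a unit; v_13(x) = 2 > 0

ℤ_13 = {x ∈ ℚ_13 : v_13(x) ≥ 0} and ℤ_13^× = {x ∈ ℤ_13 : v_13(x) = 0}. Here v_13(8619/35) = v_13(num) − v_13(den) = 2; compare against these criteria.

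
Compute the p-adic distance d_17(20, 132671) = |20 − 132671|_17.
d_17(20, 132671) = 1/4913

Step 1 — x − y = 20 − 132671 = -132651. Step 2 — v_17(-132651) = 3 (factor: -132651 = −(17^3 · 27); the sign does not affect v_p). Step 3 — |x − y|_17 = 17^{-3} = 1/4913.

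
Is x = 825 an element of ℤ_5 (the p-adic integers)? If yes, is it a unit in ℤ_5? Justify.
x ∈ ℤ_5 but not a unit; v_5(x) = 2 > 0

ℤ_5 = {x ∈ ℚ_5 : v_5(x) ≥ 0} and ℤ_5^× = {x ∈ ℤ_5 : v_5(x) = 0}. Here v_5(825) = v_5(num) − v_5(den) = 2; compare against these criteria.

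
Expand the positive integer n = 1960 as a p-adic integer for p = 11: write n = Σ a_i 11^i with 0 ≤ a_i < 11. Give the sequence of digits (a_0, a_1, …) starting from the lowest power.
(a_0, a_1, …) = (2, 2, 5, 1)

Repeated division by 11 gives the digits low-to-high: 1960 = 2 + 2·11^1 + 5·11^2 + 1·11^3. Digit sequence: (2, 2, 5, 1).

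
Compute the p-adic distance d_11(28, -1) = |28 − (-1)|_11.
d_11(28, -1) = 1

Step 1 — x − y = 28 − (-1) = 29. Step 2 — v_11(29) = 0 (factor: 29 = (11^0 · 29); the sign does not affect v_p). Step 3 — |x − y|_11 = 11^{0} = 1.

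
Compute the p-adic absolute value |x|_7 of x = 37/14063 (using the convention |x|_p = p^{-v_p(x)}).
|37/14063|_7 = 343

Step 1 — compute v_7(x) by factoring powers of 7 out of the numerator and denominator: v_7(37/14063) = -3. Step 2 — apply |x|_p = p^{-v_p(x)} = 7^{3} = 343.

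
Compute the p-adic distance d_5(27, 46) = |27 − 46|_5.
d_5(27, 46) = 1

Step 1 — x − y = 27 − 46 = -19. Step 2 — v_5(-19) = 0 (factor: -19 = −(5^0 · 19); the sign does not affect v_p). Step 3 — |x − y|_5 = 5^{0} = 1.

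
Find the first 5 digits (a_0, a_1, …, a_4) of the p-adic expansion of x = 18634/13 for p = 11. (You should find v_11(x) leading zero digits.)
(a_0, …, a_4) = (0, 0, 0, 7, 2)

v_11(18634/13) = 3, so a_0 = ... = a_2 = 0. Factor out: x = 11^3 · u with u = 14/13 a unit in ℤ_11. Expand u iteratively via a_{v+i} = u_i mod 11, u_{i+1} = (u_i − a_{v+i})/11:
  u_0 = 14/13;  a_3 = 7;  u_1 = (u_0 − 7)/11 = -7/13
  u_1 = -7/13;  a_4 = 2;  u_2 = (u_1 − 2)/11 = -3/13
Digits: (0, 0, 0, 7, 2).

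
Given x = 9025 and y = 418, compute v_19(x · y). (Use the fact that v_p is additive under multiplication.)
v_19(3772450) = 3

v_p(x) = 2 (factor: 9025 = 19^2 · 25); v_p(y) = 1 (factor: 418 = 19^1 · 22). Additivity: v_p(xy) = v_p(x) + v_p(y) = 2 + 1 = 3. (Direct check: xy = 3772450 = 19^3 · (550).)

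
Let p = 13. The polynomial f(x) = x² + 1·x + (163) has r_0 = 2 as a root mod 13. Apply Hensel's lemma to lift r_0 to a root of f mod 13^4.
r_3 = 22817 (mod 28561)

Hensel: r_{i+1} = r_i − f(r_i)·(f′(r_i))^{-1} mod 13^{i+2}, f′(x) = 2x + 1. Iterate:
  r_0 = 2 (mod 13)
  r_1 = 2 (mod 169)
  r_2 = 847 (mod 2197)
  r_3 = 22817 (mod 28561)
Final: r = 22817 satisfies f(r) ≡ 0 mod 13^4.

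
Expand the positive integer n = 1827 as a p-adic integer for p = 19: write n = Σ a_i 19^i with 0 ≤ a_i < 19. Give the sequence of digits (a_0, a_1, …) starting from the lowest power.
(a_0, a_1, …) = (3, 1, 5)

Repeated division by 19 gives the digits low-to-high: 1827 = 3 + 1·19^1 + 5·19^2. Digit sequence: (3, 1, 5).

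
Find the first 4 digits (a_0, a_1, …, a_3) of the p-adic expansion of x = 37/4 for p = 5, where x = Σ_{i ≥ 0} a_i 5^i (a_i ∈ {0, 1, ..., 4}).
(a_0, …, a_3) = (3, 0, 4, 3)

v_5(37/4) = 0 (numerator and denominator both coprime to 5), so x ∈ ℤ_5^×. Compute digits iteratively via a_i = x_i mod 5, x_{i+1} = (x_i − a_i)/5, with x_0 = x:
  x_0 = 37/4;  a_0 = 3;  x_1 = (x_0 − 3)/5 = 5/4
  x_1 = 5/4;  a_1 = 0;  x_2 = (x_1 − 0)/5 = 1/4
  x_2 = 1/4;  a_2 = 4;  x_3 = (x_2 − 4)/5 = -3/4
  x_3 = -3/4;  a_3 = 3;  x_4 = (x_3 − 3)/5 = -3/4
Digits: (3, 0, 4, 3).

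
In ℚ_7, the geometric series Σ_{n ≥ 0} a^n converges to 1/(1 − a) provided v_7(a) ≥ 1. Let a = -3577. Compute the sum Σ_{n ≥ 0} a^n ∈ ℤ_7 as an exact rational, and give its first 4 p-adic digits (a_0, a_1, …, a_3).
Σ a^n = 1/(1 − a) = 1/3578;  first 4 digits = (1, 0, 4, 3)

v_7(a) = 2 ≥ 1, so the series converges in ℤ_7 to 1/(1 − a) = 1/(1 − (-3577)) = 1/3578. Expand this rational in ℤ_7: compute digits iteratively via d_i = x_i mod 7, x_{i+1} = (x_i − d_i)/7. The first 4 digits are (1, 0, 4, 3).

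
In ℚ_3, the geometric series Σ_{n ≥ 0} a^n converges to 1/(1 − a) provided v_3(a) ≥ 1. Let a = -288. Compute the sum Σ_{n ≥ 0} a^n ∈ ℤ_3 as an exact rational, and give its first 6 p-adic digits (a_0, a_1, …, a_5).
Σ a^n = 1/(1 − a) = 1/289;  first 6 digits = (1, 0, 1, 1, 0, 1)

v_3(a) = 2 ≥ 1, so the series converges in ℤ_3 to 1/(1 − a) = 1/(1 − (-288)) = 1/289. Expand this rational in ℤ_3: compute digits iteratively via d_i = x_i mod 3, x_{i+1} = (x_i − d_i)/3. The first 6 digits are (1, 0, 1, 1, 0, 1).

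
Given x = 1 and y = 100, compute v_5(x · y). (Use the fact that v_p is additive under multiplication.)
v_5(100) = 2

v_p(x) = 0 (factor: 1 = 5^0 · 1); v_p(y) = 2 (factor: 100 = 5^2 · 4). Additivity: v_p(xy) = v_p(x) + v_p(y) = 0 + 2 = 2. (Direct check: xy = 100 = 5^2 · (4).)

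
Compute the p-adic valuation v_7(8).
v_7(8) = 0

v_7(n) is the largest exponent k such that 7^k divides n. Factor out: 8 = 7^0 · 8. (Sign doesn't affect v_p.) So v_7(8) = 0.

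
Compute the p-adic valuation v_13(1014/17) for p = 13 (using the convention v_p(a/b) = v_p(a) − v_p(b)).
v_13(1014/17) = 2

Factor powers of 13 from the numerator and denominator of the reduced fraction: 1014 = 13^2 · 6 and 17 = 13^0 · 17. Apply v_p(a/b) = v_p(a) − v_p(b): v_13(1014/17) = 2 − 0 = 2.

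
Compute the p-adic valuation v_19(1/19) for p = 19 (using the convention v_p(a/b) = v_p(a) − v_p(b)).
v_19(1/19) = -1

Factor powers of 19 from the numerator and denominator of the reduced fraction: 1 = 19^0 · 1 and 19 = 19^1 · 1. Apply v_p(a/b) = v_p(a) − v_p(b): v_19(1/19) = 0 − 1 = -1.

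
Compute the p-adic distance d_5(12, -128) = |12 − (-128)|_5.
d_5(12, -128) = 1/5

Step 1 — x − y = 12 − (-128) = 140. Step 2 — v_5(140) = 1 (factor: 140 = (5^1 · 28); the sign does not affect v_p). Step 3 — |x − y|_5 = 5^{-1} = 1/5.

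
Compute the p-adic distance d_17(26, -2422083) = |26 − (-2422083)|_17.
d_17(26, -2422083) = 1/83521

Step 1 — x − y = 26 − (-2422083) = 2422109. Step 2 — v_17(2422109) = 4 (factor: 2422109 = (17^4 · 29); the sign does not affect v_p). Step 3 — |x − y|_17 = 17^{-4} = 1/83521.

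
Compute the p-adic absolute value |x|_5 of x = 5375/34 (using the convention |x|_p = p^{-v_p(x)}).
|5375/34|_5 = 1/125

Step 1 — compute v_5(x) by factoring powers of 5 out of the numerator and denominator: v_5(5375/34) = 3. Step 2 — apply |x|_p = p^{-v_p(x)} = 5^{-3} = 1/125.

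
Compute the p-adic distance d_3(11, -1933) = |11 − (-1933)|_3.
d_3(11, -1933) = 1/243

Step 1 — x − y = 11 − (-1933) = 1944. Step 2 — v_3(1944) = 5 (factor: 1944 = (3^5 · 8); the sign does not affect v_p). Step 3 — |x − y|_3 = 3^{-5} = 1/243.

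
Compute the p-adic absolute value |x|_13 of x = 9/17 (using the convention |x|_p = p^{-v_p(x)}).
|9/17|_13 = 1

Step 1 — compute v_13(x) by factoring powers of 13 out of the numerator and denominator: v_13(9/17) = 0. Step 2 — apply |x|_p = p^{-v_p(x)} = 13^{0} = 1.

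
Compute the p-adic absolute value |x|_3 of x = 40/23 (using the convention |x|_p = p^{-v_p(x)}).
|40/23|_3 = 1

Step 1 — compute v_3(x) by factoring powers of 3 out of the numerator and denominator: v_3(40/23) = 0. Step 2 — apply |x|_p = p^{-v_p(x)} = 3^{0} = 1.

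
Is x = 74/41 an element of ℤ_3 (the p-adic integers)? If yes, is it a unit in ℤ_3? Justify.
x ∈ ℤ_3^× (unit); v_3(x) = 0

ℤ_3 = {x ∈ ℚ_3 : v_3(x) ≥ 0} and ℤ_3^× = {x ∈ ℤ_3 : v_3(x) = 0}. Here v_3(74/41) = v_3(num) − v_3(den) = 0; compare against these criteria.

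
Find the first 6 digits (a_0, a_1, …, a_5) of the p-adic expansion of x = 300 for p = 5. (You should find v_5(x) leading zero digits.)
(a_0, …, a_5) = (0, 0, 2, 2, 0, 0)

v_5(300) = 2, so a_0 = ... = a_1 = 0. Factor out: x = 5^2 · u with u = 12 a unit in ℤ_5. Expand u iteratively via a_{v+i} = u_i mod 5, u_{i+1} = (u_i − a_{v+i})/5:
  u_0 = 12;  a_2 = 2;  u_1 = (u_0 − 2)/5 = 2
  u_1 = 2;  a_3 = 2;  u_2 = (u_1 − 2)/5 = 0
  u_2 = 0;  a_4 = 0;  u_3 = (u_2 − 0)/5 = 0
  u_3 = 0;  a_5 = 0;  u_4 = (u_3 − 0)/5 = 0
Digits: (0, 0, 2, 2, 0, 0).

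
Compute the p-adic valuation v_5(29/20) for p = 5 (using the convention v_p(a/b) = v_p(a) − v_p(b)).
v_5(29/20) = -1

Factor powers of 5 from the numerator and denominator of the reduced fraction: 29 = 5^0 · 29 and 20 = 5^1 · 4. Apply v_p(a/b) = v_p(a) − v_p(b): v_5(29/20) = 0 − 1 = -1.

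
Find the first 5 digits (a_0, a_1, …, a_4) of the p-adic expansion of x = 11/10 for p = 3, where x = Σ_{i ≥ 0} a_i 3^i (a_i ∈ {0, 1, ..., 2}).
(a_0, …, a_4) = (2, 0, 2, 2, 0)

v_3(11/10) = 0 (numerator and denominator both coprime to 3), so x ∈ ℤ_3^×. Compute digits iteratively via a_i = x_i mod 3, x_{i+1} = (x_i − a_i)/3, with x_0 = x:
  x_0 = 11/10;  a_0 = 2;  x_1 = (x_0 − 2)/3 = -3/10
  x_1 = -3/10;  a_1 = 0;  x_2 = (x_1 − 0)/3 = -1/10
  x_2 = -1/10;  a_2 = 2;  x_3 = (x_2 − 2)/3 = -7/10
  x_3 = -7/10;  a_3 = 2;  x_4 = (x_3 − 2)/3 = -9/10
  x_4 = -9/10;  a_4 = 0;  x_5 = (x_4 − 0)/3 = -3/10
Digits: (2, 0, 2, 2, 0).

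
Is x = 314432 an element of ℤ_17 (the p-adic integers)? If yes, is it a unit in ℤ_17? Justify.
x ∈ ℤ_17 but not a unit; v_17(x) = 3 > 0

ℤ_17 = {x ∈ ℚ_17 : v_17(x) ≥ 0} and ℤ_17^× = {x ∈ ℤ_17 : v_17(x) = 0}. Here v_17(314432) = v_17(num) − v_17(den) = 3; compare against these criteria.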